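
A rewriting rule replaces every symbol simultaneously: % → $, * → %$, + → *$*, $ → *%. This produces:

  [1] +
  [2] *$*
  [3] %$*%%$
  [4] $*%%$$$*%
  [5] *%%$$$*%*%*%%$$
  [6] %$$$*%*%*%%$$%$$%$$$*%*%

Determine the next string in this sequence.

Applying the rule to each of the 24 symbols of %$$$*%*%*%%$$%$$%$$$*%*% gives the pieces $ *% *% *% %$ $ %$ $ %$ $ $ *% *% $ *% *% $ *% *% *% %$ $ %$ $, which concatenate to the answer.

$*%*%*%%$$%$$%$$$*%*%$*%*%$*%*%*%%$$%$$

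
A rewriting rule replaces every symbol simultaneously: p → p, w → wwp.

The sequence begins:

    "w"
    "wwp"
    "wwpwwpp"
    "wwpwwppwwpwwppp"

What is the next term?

Rewriting the 15 symbols of wwpwwppwwpwwppp one by one yields wwp wwp p wwp wwp p p wwp wwp p wwp wwp p p p; concatenated:

wwpwwppwwpwwpppwwpwwppwwpwwpppp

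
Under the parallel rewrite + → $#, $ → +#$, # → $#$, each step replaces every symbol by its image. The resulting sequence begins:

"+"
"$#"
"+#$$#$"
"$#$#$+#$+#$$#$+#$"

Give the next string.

+#$$#$+#$$#$+#$$#$#$+#$$#$#$+#$+#$$#$+#$$#$#$+#$

Applying the rule to each of the 17 symbols of $#$#$+#$+#$$#$+#$ gives the pieces +#$ $#$ +#$ $#$ +#$ $# $#$ +#$ $# $#$ +#$ +#$ $#$ +#$ $# $#$ +#$, which concatenate to the answer.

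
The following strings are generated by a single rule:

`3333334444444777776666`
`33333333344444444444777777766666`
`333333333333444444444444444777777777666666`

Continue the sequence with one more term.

3333333333333334444444444444444444777777777776666666

The n-th term is 3n 3's then 4n-1 4's then 2n+1 7's then n+2 6's, where the shown terms are n = 2, 3, 4.
For the next term, n = 5, so the run lengths are 15, 19, 11, 7.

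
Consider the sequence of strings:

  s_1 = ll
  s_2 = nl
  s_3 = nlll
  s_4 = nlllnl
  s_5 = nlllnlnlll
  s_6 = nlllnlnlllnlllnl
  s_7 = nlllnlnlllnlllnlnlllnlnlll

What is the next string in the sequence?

nlllnlnlllnlllnlnlllnlnlllnlllnlnlllnlllnl

This is a Fibonacci-style word recurrence s(k) = s(k−1)·s(k−2): e.g. nl·ll = nlll.
So term 8 is nlllnlnlllnlllnlnlllnlnlll·nlllnlnlllnlllnl.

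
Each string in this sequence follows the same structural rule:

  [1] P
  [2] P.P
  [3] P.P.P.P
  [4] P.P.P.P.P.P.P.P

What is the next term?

P.P.P.P.P.P.P.P.P.P.P.P.P.P.P.P

s(k+1) = s(k)·.·s(k) — each term doubles the last with '.' between the halves.
One more doubling of P.P.P.P.P.P.P.P gives the answer.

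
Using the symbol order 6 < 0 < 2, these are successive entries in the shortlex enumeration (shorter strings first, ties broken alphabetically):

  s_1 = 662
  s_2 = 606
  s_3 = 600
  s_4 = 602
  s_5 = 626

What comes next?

The successor of 626 increments the rightmost position that isn't already 2 and resets every position after it to 6.

620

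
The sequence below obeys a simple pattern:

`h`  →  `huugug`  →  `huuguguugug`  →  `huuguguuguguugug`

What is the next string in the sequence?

huuguguuguguuguguugug

The strings grow by a fixed suffix uugug each time.
One more step from huuguguuguguugug gives the answer.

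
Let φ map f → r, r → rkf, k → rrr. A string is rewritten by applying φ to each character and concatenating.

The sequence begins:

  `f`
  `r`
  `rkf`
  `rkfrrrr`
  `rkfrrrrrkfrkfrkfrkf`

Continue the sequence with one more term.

Replace each of the 19 characters of rkfrrrrrkfrkfrkfrkf in place — rkf rrr r rkf rkf rkf rkf rkf rrr r rkf rrr r rkf rrr r rkf rrr r — and concatenate.

rkfrrrrrkfrkfrkfrkfrkfrrrrrkfrrrrrkfrrrrrkfrrrr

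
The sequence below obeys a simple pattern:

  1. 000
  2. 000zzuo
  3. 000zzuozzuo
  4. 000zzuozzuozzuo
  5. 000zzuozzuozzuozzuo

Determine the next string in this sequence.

The strings grow by a fixed suffix zzuo each time.
So the next term is 000zzuozzuozzuozzuo·zzuo.

000zzuozzuozzuozzuozzuo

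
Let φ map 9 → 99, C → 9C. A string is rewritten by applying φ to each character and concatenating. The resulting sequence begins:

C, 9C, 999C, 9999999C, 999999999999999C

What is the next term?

φ(999999999999999C) expands symbol-by-symbol to 99 99 99 99 99 99 99 99 99 99 99 99 99 99 99 9C; joining the 16 pieces gives the next term.

9999999999999999999999999999999C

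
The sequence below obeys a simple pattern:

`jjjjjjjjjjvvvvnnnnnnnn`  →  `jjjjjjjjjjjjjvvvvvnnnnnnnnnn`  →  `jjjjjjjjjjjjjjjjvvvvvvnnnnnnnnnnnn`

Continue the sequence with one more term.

Reading off run lengths: j runs 10, 13, 16; v runs 4, 5, 6; n runs 8, 10, 12 — each is linear in n, where the shown terms are n = 3, 4, 5.
Setting n = 6 gives 19, 7, 14 characters in each block.

jjjjjjjjjjjjjjjjjjjvvvvvvvnnnnnnnnnnnnnn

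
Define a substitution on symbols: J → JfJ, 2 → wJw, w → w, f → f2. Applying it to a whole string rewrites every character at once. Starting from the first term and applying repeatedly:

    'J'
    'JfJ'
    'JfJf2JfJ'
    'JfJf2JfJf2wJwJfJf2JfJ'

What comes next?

φ(JfJf2JfJf2wJwJfJf2JfJ) expands symbol-by-symbol to JfJ f2 JfJ f2 wJw JfJ f2 JfJ f2 wJw w JfJ w JfJ f2 JfJ f2 wJw JfJ f2 JfJ; joining the 21 pieces gives the next term.

JfJf2JfJf2wJwJfJf2JfJf2wJwwJfJwJfJf2JfJf2wJwJfJf2JfJ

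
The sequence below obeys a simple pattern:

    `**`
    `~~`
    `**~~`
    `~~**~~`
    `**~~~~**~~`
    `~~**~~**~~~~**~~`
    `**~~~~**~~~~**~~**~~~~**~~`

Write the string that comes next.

From term 3 onward, concatenate the second-to-last term with the last: **·~~ = **~~, ~~·**~~ = ~~**~~, …
The next term joins ~~**~~**~~~~**~~ and **~~~~**~~~~**~~**~~~~**~~.

~~**~~**~~~~**~~**~~~~**~~~~**~~**~~~~**~~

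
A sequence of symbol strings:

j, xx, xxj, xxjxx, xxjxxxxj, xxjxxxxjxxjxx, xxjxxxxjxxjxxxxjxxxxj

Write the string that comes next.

xxjxxxxjxxjxxxxjxxxxjxxjxxxxjxxjxx

Each term (from the third on) is the previous term followed by the one before it: term 3 = xx·j = xxj.
So term 8 is xxjxxxxjxxjxxxxjxxxxj·xxjxxxxjxxjxx.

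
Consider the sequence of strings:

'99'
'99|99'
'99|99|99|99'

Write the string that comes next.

99|99|99|99|99|99|99|99

s(k+1) = s(k)·|·s(k) — each term doubles the last with '|' between the halves.
So the next term is two copies of 99|99|99|99 with '|' between the halves.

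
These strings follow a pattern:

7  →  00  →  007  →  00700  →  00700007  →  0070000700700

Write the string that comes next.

Each term (from the third on) is the previous term followed by the one before it: term 3 = 00·7 = 007.
The next term joins 0070000700700 and 00700007.

007000070070000700007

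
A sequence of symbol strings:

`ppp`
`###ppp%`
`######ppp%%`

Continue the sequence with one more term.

Each term wraps the previous one in ### on the left and % on the right.
Applying this once more to ######ppp%%:

#########ppp%%%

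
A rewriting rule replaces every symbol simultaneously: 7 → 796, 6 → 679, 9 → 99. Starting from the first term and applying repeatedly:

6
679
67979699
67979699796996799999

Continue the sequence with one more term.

Replace each of the 20 characters of 67979699796996799999 in place — 679 796 99 796 99 679 99 99 796 99 679 99 99 679 796 99 99 99 99 99 — and concatenate.

679796997969967999997969967999996797969999999999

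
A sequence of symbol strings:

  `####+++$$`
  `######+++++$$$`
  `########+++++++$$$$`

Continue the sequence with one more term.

Term n consists of 2n #'s, followed by 2n-1 +'s, followed by n $'s, where the shown terms are n = 2, 3, 4.
For the next term, n = 5, so the run lengths are 10, 9, 5.

##########+++++++++$$$$$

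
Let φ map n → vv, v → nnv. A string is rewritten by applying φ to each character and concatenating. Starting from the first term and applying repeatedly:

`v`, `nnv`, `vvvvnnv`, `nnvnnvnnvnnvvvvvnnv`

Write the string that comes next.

Replace each of the 19 characters of nnvnnvnnvnnvvvvvnnv in place — vv vv nnv vv vv nnv vv vv nnv vv vv nnv nnv nnv nnv nnv vv vv nnv — and concatenate.

vvvvnnvvvvvnnvvvvvnnvvvvvnnvnnvnnvnnvnnvvvvvnnv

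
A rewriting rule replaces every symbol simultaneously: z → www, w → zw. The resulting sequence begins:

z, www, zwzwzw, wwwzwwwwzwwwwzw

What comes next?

Applying the rule to each of the 15 symbols of wwwzwwwwzwwwwzw gives the pieces zw zw zw www zw zw zw zw www zw zw zw zw www zw, which concatenate to the answer.

zwzwzwwwwzwzwzwzwwwwzwzwzwzwwwwzw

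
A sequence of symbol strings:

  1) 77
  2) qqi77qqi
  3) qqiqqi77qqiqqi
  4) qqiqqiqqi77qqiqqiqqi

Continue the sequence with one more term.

Each term wraps the previous one in qqi on the left and qqi on the right.
Applying this once more to qqiqqiqqi77qqiqqiqqi:

qqiqqiqqiqqi77qqiqqiqqiqqi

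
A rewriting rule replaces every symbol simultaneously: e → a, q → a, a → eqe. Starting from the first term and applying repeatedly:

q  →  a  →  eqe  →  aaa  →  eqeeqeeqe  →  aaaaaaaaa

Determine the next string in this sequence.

Rewriting each symbol of aaaaaaaaa: a→eqe, a→eqe, a→eqe, a→eqe, a→eqe, a→eqe, a→eqe, a→eqe, a→eqe, which concatenates to eqe eqe eqe eqe eqe eqe eqe eqe eqe.

eqeeqeeqeeqeeqeeqeeqeeqeeqe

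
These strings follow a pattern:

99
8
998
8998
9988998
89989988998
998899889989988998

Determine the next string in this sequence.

From term 3 onward, concatenate the second-to-last term with the last: 99·8 = 998, 8·998 = 8998, …
The next term joins 89989988998 and 998899889989988998.

89989988998998899889989988998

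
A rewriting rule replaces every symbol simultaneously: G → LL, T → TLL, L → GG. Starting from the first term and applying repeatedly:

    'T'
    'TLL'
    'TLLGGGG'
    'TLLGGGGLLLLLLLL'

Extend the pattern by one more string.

TLLGGGGLLLLLLLLGGGGGGGGGGGGGGGG

Applying the rule to each of the 15 symbols of TLLGGGGLLLLLLLL gives the pieces TLL GG GG LL LL LL LL GG GG GG GG GG GG GG GG, which concatenate to the answer.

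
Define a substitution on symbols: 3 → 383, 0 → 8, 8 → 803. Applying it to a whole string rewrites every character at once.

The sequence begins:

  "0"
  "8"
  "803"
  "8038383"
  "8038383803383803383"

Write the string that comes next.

φ(8038383803383803383) expands symbol-by-symbol to 803 8 383 803 383 803 383 803 8 383 383 803 383 803 8 383 383 803 383; joining the 19 pieces gives the next term.

803838380338380338380383833838033838038383383803383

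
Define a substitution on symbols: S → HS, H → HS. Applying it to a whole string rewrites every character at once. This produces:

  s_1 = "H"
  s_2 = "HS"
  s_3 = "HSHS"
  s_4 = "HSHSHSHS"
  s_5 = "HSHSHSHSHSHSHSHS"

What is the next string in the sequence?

HSHSHSHSHSHSHSHSHSHSHSHSHSHSHSHS

φ(HSHSHSHSHSHSHSHS) expands symbol-by-symbol to HS HS HS HS HS HS HS HS HS HS HS HS HS HS HS HS; joining the 16 pieces gives the next term.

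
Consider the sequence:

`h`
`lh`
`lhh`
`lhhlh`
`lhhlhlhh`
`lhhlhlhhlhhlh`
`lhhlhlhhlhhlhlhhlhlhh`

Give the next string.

lhhlhlhhlhhlhlhhlhlhhlhhlhlhhlhhlh

Each term (from the third on) is the previous term followed by the one before it: term 3 = lh·h = lhh.
The next term joins lhhlhlhhlhhlhlhhlhlhh and lhhlhlhhlhhlh.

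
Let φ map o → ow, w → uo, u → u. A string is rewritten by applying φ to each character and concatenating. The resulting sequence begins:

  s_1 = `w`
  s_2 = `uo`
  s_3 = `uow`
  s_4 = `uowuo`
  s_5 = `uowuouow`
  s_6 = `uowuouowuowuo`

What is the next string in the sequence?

Applying the rule to each of the 13 symbols of uowuouowuowuo gives the pieces u ow uo u ow u ow uo u ow uo u ow, which concatenate to the answer.

uowuouowuowuouowuouow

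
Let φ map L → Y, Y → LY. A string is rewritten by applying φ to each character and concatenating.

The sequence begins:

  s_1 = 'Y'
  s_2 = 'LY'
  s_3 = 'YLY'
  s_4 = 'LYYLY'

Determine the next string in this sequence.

YLYLYYLY

Apply φ to LYYLY symbol by symbol: L→Y, Y→LY, Y→LY, L→Y, Y→LY; joined: Y LY LY Y LY.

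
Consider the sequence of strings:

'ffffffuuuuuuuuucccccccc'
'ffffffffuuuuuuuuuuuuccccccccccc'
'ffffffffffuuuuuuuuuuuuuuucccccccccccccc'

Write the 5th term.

Term n consists of 2n f's, followed by 3n u's, followed by 3n-1 c's, where the shown terms are n = 3, 4, 5.
At n = 7 the blocks have lengths 14, 21, 20.

ffffffffffffffuuuuuuuuuuuuuuuuuuuuucccccccccccccccccccc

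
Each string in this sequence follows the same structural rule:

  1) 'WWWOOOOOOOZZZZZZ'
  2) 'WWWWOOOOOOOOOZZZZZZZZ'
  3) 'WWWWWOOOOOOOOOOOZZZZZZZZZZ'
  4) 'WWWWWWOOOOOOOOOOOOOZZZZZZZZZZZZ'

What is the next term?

WWWWWWWOOOOOOOOOOOOOOOZZZZZZZZZZZZZZ

The n-th term is n W's then 2n+1 O's then 2n Z's, where the shown terms are n = 3, 4, 5, 6.
For the next term, n = 7, so the run lengths are 7, 15, 14.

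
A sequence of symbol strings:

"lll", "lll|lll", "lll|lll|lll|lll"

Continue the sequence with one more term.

Every step duplicates the string with '|' between the halves.
So the next term is two copies of lll|lll|lll|lll with '|' between the halves.

lll|lll|lll|lll|lll|lll|lll|lll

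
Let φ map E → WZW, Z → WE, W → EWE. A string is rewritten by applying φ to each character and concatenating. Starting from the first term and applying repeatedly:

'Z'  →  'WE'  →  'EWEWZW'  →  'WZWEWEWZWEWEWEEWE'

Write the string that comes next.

EWEWEEWEWZWEWEWZWEWEWEEWEWZWEWEWZWEWEWZWWZWEWEWZW

φ(WZWEWEWZWEWEWEEWE) expands symbol-by-symbol to EWE WE EWE WZW EWE WZW EWE WE EWE WZW EWE WZW EWE WZW WZW EWE WZW; joining the 17 pieces gives the next term.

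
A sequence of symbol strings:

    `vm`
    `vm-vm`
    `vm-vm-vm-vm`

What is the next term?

s(k+1) = s(k)·-·s(k) — each term doubles the last with '-' between the halves.
Doubling vm-vm-vm-vm with '-' between the halves:

vm-vm-vm-vm-vm-vm-vm-vm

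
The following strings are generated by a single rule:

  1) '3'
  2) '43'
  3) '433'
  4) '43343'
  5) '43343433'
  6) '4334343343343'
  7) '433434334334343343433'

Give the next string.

4334343343343433434334334343343343

This is a Fibonacci-style word recurrence s(k) = s(k−1)·s(k−2): e.g. 43·3 = 433.
So term 8 is 433434334334343343433·4334343343343.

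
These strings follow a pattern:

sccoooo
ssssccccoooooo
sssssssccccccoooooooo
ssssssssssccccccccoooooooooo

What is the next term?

sssssssssssssccccccccccoooooooooooo

Term n consists of 3n-2 s's, followed by 2n c's, followed by 2n+2 o's (n = 1, 2, …).
For the next term, n = 5, so the run lengths are 13, 10, 12.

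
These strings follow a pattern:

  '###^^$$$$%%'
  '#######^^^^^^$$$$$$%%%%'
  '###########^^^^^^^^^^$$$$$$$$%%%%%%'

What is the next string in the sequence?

Term n consists of 4n-1 #'s, followed by 4n-2 ^'s, followed by 2n+2 $'s, followed by 2n %'s (n = 1, 2, …).
Setting n = 4 gives 15, 14, 10, 8 characters in each block.

###############^^^^^^^^^^^^^^$$$$$$$$$$%%%%%%%%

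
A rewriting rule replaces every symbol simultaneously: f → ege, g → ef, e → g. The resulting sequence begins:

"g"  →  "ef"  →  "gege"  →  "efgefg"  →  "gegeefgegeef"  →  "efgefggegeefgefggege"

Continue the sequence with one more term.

gegeefgegeefefgefggegeefgegeefefgefg

Applying the rule to each of the 20 symbols of efgefggegeefgefggege gives the pieces g ege ef g ege ef ef g ef g g ege ef g ege ef ef g ef g, which concatenate to the answer.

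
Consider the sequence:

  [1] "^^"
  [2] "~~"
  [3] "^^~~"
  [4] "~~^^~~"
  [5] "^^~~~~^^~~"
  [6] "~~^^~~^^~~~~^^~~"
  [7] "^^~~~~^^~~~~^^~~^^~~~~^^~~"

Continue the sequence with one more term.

~~^^~~^^~~~~^^~~^^~~~~^^~~~~^^~~^^~~~~^^~~

From term 3 onward, concatenate the second-to-last term with the last: ^^·~~ = ^^~~, ~~·^^~~ = ~~^^~~, …
Continuing: ~~^^~~^^~~~~^^~~ · ^^~~~~^^~~~~^^~~^^~~~~^^~~ gives term 8.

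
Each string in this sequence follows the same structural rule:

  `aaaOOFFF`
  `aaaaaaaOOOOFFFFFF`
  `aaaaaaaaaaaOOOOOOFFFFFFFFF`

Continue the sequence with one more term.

The n-th term is 4n-1 a's then 2n O's then 3n F's (n = 1, 2, …).
For the next term, n = 4, so the run lengths are 15, 8, 12.

aaaaaaaaaaaaaaaOOOOOOOOFFFFFFFFFFFF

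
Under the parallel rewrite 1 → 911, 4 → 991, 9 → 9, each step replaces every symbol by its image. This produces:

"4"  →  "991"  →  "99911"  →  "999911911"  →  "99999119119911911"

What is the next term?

Rewriting the 17 symbols of 99999119119911911 one by one yields 9 9 9 9 9 911 911 9 911 911 9 9 911 911 9 911 911; concatenated:

999999119119911911999119119911911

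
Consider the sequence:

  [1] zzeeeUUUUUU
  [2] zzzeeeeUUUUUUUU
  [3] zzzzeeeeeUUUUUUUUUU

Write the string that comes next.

Term n consists of n-1 z's, followed by n e's, followed by 2n U's, where the shown terms are n = 3, 4, 5.
Setting n = 6 gives 5, 6, 12 characters in each block.

zzzzzeeeeeeUUUUUUUUUUUU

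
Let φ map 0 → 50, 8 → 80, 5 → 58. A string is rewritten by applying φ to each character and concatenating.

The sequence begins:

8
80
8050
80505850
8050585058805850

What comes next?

φ(8050585058805850) expands symbol-by-symbol to 80 50 58 50 58 80 58 50 58 80 80 50 58 80 58 50; joining the 16 pieces gives the next term.

80505850588058505880805058805850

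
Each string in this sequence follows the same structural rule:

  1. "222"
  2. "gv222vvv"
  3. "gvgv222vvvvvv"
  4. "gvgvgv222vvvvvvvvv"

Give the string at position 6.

gvgvgvgvgv222vvvvvvvvvvvvvvv

Each term wraps the previous one in gv on the left and vvv on the right.
From gvgvgv222vvvvvvvvv, 2 further steps: gvgvgv222vvvvvvvvv → gvgvgvgv222vvvvvvvvvvvv → (answer).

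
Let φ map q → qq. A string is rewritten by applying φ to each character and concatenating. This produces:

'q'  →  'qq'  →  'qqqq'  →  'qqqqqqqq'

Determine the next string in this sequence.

qqqqqqqqqqqqqqqq

Rewriting each symbol of qqqqqqqq: q→qq, q→qq, q→qq, q→qq, q→qq, q→qq, q→qq, q→qq, which concatenates to qq qq qq qq qq qq qq qq.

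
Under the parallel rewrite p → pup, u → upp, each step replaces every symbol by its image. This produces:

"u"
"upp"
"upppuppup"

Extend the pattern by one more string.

Expanding upppuppup: u→upp, p→pup, p→pup, p→pup, u→upp, p→pup, p→pup, u→upp, p→pup. Concatenated: upp pup pup pup upp pup pup upp pup.

upppuppuppupupppuppupupppup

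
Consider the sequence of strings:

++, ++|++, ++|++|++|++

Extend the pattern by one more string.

s(k+1) = s(k)·|·s(k) — each term doubles the last with '|' between the halves.
Doubling ++|++|++|++ with '|' between the halves:

++|++|++|++|++|++|++|++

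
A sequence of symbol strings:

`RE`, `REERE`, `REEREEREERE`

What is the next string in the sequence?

Each string is two copies of the previous one joined by 'E'.
Doubling REEREEREERE with 'E' between the halves:

REEREEREEREEREEREEREERE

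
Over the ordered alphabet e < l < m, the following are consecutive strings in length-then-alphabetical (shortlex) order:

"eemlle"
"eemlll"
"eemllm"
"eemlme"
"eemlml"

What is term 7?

eemmee

Advancing 2 positions from eemlml through eemlml → eemlmm reaches term 7.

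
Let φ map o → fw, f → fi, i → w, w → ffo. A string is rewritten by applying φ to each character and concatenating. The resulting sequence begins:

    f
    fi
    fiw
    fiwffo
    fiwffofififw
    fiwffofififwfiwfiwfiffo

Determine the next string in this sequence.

fiwffofififwfiwfiwfiffofiwffofiwffofiwfififw

Applying the rule to each of the 23 symbols of fiwffofififwfiwfiwfiffo gives the pieces fi w ffo fi fi fw fi w fi w fi ffo fi w ffo fi w ffo fi w fi fi fw, which concatenate to the answer.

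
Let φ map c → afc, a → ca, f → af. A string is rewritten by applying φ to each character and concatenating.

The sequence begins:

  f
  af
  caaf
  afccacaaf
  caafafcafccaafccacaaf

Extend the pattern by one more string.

Applying the rule to each of the 21 symbols of caafafcafccaafccacaaf gives the pieces afc ca ca af ca af afc ca af afc afc ca ca af afc afc ca afc ca ca af, which concatenate to the answer.

afccacaafcaafafccaafafcafccacaafafcafccaafccacaaf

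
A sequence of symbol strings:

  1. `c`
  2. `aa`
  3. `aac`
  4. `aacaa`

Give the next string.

aacaaaac

From term 3 onward, concatenate the last term with the second-to-last: aa·c = aac, aac·aa = aacaa, …
Continuing: aacaa · aac gives term 5.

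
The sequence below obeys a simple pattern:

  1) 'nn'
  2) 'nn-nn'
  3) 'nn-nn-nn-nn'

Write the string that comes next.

s(k+1) = s(k)·-·s(k) — each term doubles the last with '-' between the halves.
So the next term is two copies of nn-nn-nn-nn with '-' between the halves.

nn-nn-nn-nn-nn-nn-nn-nn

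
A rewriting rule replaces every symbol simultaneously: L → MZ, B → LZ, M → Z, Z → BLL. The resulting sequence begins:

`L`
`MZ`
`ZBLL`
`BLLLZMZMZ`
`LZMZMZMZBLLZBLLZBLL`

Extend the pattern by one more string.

MZBLLZBLLZBLLZBLLLZMZMZBLLLZMZMZBLLLZMZMZ

Replace each of the 19 characters of LZMZMZMZBLLZBLLZBLL in place — MZ BLL Z BLL Z BLL Z BLL LZ MZ MZ BLL LZ MZ MZ BLL LZ MZ MZ — and concatenate.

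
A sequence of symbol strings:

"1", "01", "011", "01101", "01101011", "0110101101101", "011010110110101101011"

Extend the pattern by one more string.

From term 3 onward, concatenate the last term with the second-to-last: 01·1 = 011, 011·01 = 01101, …
So term 8 is 011010110110101101011·0110101101101.

0110101101101011010110110101101101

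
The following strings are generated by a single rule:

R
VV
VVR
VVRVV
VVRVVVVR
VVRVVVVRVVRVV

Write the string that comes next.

VVRVVVVRVVRVVVVRVVVVR

From term 3 onward, concatenate the last term with the second-to-last: VV·R = VVR, VVR·VV = VVRVV, …
Continuing: VVRVVVVRVVRVV · VVRVVVVR gives term 7.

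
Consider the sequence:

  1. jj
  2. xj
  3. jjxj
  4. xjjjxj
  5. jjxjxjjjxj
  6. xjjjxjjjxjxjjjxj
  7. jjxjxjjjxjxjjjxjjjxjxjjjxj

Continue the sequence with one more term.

xjjjxjjjxjxjjjxjjjxjxjjjxjxjjjxjjjxjxjjjxj

This is a Fibonacci-style word recurrence s(k) = s(k−2)·s(k−1): e.g. jj·xj = jjxj.
The next term joins xjjjxjjjxjxjjjxj and jjxjxjjjxjxjjjxjjjxjxjjjxj.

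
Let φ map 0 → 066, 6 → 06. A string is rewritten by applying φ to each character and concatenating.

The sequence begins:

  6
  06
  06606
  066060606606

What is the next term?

06606060660606606066060606606

Expanding 066060606606: 0→066, 6→06, 6→06, 0→066, 6→06, 0→066, 6→06, 0→066, 6→06, 6→06, 0→066, 6→06. Concatenated: 066 06 06 066 06 066 06 066 06 06 066 06.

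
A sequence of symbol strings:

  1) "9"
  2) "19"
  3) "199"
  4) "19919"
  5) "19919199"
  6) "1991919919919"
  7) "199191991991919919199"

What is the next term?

1991919919919199191991991919919919

This is a Fibonacci-style word recurrence s(k) = s(k−1)·s(k−2): e.g. 19·9 = 199.
Continuing: 199191991991919919199 · 1991919919919 gives term 8.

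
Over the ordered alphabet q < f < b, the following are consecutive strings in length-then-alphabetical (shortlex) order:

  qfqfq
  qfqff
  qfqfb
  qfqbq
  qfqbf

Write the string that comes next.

qfqbb

Treat qfqbf as a base-3 numeral over the given alphabet and add one, carrying through any trailing b's.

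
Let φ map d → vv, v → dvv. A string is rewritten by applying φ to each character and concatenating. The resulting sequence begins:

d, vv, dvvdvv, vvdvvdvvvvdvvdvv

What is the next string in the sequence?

dvvdvvvvdvvdvvvvdvvdvvdvvdvvvvdvvdvvvvdvvdvv

φ(vvdvvdvvvvdvvdvv) expands symbol-by-symbol to dvv dvv vv dvv dvv vv dvv dvv dvv dvv vv dvv dvv vv dvv dvv; joining the 16 pieces gives the next term.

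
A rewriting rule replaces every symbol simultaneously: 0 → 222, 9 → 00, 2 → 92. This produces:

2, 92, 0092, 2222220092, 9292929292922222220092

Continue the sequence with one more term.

Rewriting the 22 symbols of 9292929292922222220092 one by one yields 00 92 00 92 00 92 00 92 00 92 00 92 92 92 92 92 92 92 222 222 00 92; concatenated:

0092009200920092009200929292929292922222220092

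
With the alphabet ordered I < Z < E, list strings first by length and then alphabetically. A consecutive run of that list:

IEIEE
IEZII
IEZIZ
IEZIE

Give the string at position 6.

Continuing the enumeration 2 steps past IEZIE: IEZIE → IEZZI → (answer).

IEZZZ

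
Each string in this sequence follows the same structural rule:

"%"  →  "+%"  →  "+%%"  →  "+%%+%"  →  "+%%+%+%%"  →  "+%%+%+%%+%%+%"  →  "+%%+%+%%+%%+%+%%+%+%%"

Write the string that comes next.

Each term (from the third on) is the previous term followed by the one before it: term 3 = +%·% = +%%.
So term 8 is +%%+%+%%+%%+%+%%+%+%%·+%%+%+%%+%%+%.

+%%+%+%%+%%+%+%%+%+%%+%%+%+%%+%%+%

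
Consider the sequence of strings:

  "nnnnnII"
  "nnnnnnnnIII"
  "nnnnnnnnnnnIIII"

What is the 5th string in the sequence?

Term n consists of 3n+2 n's, followed by n+1 I's (n = 1, 2, …).
Setting n = 5 gives 17, 6 characters in each block.

nnnnnnnnnnnnnnnnnIIIIII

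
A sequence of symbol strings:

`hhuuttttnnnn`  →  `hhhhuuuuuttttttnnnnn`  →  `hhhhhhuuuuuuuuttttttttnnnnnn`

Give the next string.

Each string has the form h^{2n} u^{3n-1} t^{2n+2} n^{n+3} (n = 1, 2, …).
Setting n = 4 gives 8, 11, 10, 7 characters in each block.

hhhhhhhhuuuuuuuuuuuttttttttttnnnnnnn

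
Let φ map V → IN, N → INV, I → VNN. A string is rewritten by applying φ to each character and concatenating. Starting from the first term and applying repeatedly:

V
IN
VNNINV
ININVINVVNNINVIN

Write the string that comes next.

VNNINVVNNINVINVNNINVINININVINVVNNINVINVNNINV

Applying the rule to each of the 16 symbols of ININVINVVNNINVIN gives the pieces VNN INV VNN INV IN VNN INV IN IN INV INV VNN INV IN VNN INV, which concatenate to the answer.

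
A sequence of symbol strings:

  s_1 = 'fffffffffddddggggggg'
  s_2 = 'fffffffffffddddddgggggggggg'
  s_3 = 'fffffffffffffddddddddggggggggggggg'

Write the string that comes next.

fffffffffffffffddddddddddgggggggggggggggg

Reading off run lengths: f runs 9, 11, 13; d runs 4, 6, 8; g runs 7, 10, 13 — each is linear in n, where the shown terms are n = 3, 4, 5.
For the next term, n = 6, so the run lengths are 15, 10, 16.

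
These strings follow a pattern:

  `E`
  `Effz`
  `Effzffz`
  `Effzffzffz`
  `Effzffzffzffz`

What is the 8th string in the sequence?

Effzffzffzffzffzffzffz

Every step adds ffz to the end: s(k+1) = s(k)·ffz.
From Effzffzffzffz, 3 further steps: Effzffzffzffz → Effzffzffzffzffz → Effzffzffzffzffzffz → (answer).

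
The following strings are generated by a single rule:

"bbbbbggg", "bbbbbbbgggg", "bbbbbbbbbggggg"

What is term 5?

Term n consists of 2n+1 b's, followed by n+1 g's, where the shown terms are n = 2, 3, 4.
At n = 6 the blocks have lengths 13, 7.

bbbbbbbbbbbbbggggggg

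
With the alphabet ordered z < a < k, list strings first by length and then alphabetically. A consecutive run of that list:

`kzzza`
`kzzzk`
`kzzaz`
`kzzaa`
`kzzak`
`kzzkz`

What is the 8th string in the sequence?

kzzkk

Continuing the enumeration 2 steps past kzzkz: kzzkz → kzzka → (answer).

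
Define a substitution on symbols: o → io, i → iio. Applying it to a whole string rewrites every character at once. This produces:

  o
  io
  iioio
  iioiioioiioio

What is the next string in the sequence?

Rewriting the 13 symbols of iioiioioiioio one by one yields iio iio io iio iio io iio io iio iio io iio io; concatenated:

iioiioioiioiioioiioioiioiioioiioio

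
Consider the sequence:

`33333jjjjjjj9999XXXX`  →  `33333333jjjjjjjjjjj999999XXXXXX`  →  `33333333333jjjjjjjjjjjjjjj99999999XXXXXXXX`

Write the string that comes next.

Term n consists of 3n-1 3's, followed by 4n-1 j's, followed by 2n 9's, followed by 2n X's, where the shown terms are n = 2, 3, 4.
At n = 5 the blocks have lengths 14, 19, 10, 10.

33333333333333jjjjjjjjjjjjjjjjjjj9999999999XXXXXXXXXX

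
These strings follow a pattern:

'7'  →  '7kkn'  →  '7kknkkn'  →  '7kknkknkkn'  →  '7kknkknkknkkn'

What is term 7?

7kknkknkknkknkknkkn

The strings grow by a fixed suffix kkn each time.
From 7kknkknkknkkn, 2 further steps: 7kknkknkknkkn → 7kknkknkknkknkkn → (answer).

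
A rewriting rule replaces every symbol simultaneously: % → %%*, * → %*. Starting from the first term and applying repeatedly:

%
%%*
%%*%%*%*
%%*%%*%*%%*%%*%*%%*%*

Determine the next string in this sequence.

Applying the rule to each of the 21 symbols of %%*%%*%*%%*%%*%*%%*%* gives the pieces %%* %%* %* %%* %%* %* %%* %* %%* %%* %* %%* %%* %* %%* %* %%* %%* %* %%* %*, which concatenate to the answer.

%%*%%*%*%%*%%*%*%%*%*%%*%%*%*%%*%%*%*%%*%*%%*%%*%*%%*%*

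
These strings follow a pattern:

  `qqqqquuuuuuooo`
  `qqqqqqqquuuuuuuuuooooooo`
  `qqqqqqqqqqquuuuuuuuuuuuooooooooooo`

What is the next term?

The n-th term is 3n+2 q's then 3n+3 u's then 4n-1 o's (n = 1, 2, …).
Setting n = 4 gives 14, 15, 15 characters in each block.

qqqqqqqqqqqqqquuuuuuuuuuuuuuuooooooooooooooo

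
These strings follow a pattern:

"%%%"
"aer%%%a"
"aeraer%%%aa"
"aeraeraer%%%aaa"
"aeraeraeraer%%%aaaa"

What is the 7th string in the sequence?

aeraeraeraeraeraer%%%aaaaaa

s(k+1) = aer·s(k)·a, so each term gains aer as a prefix and a as a suffix.
From aeraeraeraer%%%aaaa, 2 further steps: aeraeraeraer%%%aaaa → aeraeraeraeraer%%%aaaaa → (answer).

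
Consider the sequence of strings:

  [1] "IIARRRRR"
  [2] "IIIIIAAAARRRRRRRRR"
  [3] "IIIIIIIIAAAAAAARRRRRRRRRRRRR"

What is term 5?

The n-th term is 3n-1 I's then 3n-2 A's then 4n+1 R's (n = 1, 2, …).
For term 5, n = 5, so the run lengths are 14, 13, 21.

IIIIIIIIIIIIIIAAAAAAAAAAAAARRRRRRRRRRRRRRRRRRRRR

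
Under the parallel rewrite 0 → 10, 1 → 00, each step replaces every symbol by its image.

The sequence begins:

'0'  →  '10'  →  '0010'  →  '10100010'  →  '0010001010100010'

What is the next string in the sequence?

10100010101000100010001010100010

Replace each of the 16 characters of 0010001010100010 in place — 10 10 00 10 10 10 00 10 00 10 00 10 10 10 00 10 — and concatenate.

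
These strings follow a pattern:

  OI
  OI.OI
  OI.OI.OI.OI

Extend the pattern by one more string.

Every step duplicates the string with '.' between the halves.
So the next term is two copies of OI.OI.OI.OI with '.' between the halves.

OI.OI.OI.OI.OI.OI.OI.OI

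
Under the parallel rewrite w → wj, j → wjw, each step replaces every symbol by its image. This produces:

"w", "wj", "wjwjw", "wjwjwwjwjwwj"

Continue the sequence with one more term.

wjwjwwjwjwwjwjwjwwjwjwwjwjwjw

Rewriting each symbol of wjwjwwjwjwwj: w→wj, j→wjw, w→wj, j→wjw, w→wj, w→wj, j→wjw, w→wj, j→wjw, w→wj, w→wj, j→wjw, which concatenates to wj wjw wj wjw wj wj wjw wj wjw wj wj wjw.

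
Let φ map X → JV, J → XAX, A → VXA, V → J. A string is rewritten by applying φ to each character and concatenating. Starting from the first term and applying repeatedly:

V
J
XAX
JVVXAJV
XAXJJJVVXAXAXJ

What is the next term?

Rewriting the 14 symbols of XAXJJJVVXAXAXJ one by one yields JV VXA JV XAX XAX XAX J J JV VXA JV VXA JV XAX; concatenated:

JVVXAJVXAXXAXXAXJJJVVXAJVVXAJVXAX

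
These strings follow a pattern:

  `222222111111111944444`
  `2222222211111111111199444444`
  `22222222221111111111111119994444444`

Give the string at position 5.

Each string has the form 2^{2n} 1^{3n} 9^{n-2} 4^{n+2}, where the shown terms are n = 3, 4, 5.
Setting n = 7 gives 14, 21, 5, 9 characters in each block.

2222222222222211111111111111111111199999444444444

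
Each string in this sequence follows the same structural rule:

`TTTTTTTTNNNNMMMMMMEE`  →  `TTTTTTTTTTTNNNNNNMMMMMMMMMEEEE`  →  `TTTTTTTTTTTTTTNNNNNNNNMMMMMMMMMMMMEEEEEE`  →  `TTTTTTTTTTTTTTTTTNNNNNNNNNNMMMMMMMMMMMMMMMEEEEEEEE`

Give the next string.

The n-th term is 3n+2 T's then 2n N's then 3n M's then 2n-2 E's, where the shown terms are n = 2, 3, 4, 5.
At n = 6 the blocks have lengths 20, 12, 18, 10.

TTTTTTTTTTTTTTTTTTTTNNNNNNNNNNNNMMMMMMMMMMMMMMMMMMEEEEEEEEEE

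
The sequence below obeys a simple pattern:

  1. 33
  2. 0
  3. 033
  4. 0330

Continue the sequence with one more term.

This is a Fibonacci-style word recurrence s(k) = s(k−1)·s(k−2): e.g. 0·33 = 033.
The next term joins 0330 and 033.

0330033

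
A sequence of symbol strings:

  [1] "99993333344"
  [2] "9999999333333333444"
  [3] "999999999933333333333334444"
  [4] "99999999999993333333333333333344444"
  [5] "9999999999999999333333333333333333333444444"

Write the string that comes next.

Term n consists of 3n+1 9's, followed by 4n+1 3's, followed by n+1 4's (n = 1, 2, …).
For the next term, n = 6, so the run lengths are 19, 25, 7.

999999999999999999933333333333333333333333334444444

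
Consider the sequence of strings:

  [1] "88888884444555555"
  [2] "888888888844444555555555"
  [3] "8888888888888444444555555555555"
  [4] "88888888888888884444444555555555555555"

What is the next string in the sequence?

888888888888888888844444444555555555555555555

The n-th term is 3n+1 8's then n+2 4's then 3n 5's, where the shown terms are n = 2, 3, 4, 5.
At n = 6 the blocks have lengths 19, 8, 18.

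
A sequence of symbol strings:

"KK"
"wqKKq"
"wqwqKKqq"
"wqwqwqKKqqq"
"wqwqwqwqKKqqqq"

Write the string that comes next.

wqwqwqwqwqKKqqqqq

s(k+1) = wq·s(k)·q, so each term gains wq as a prefix and q as a suffix.
So the next term is wq·wqwqwqwqKKqqqq·q.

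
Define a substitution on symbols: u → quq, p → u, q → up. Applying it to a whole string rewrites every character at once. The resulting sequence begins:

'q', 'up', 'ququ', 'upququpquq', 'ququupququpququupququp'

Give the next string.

Rewriting the 22 symbols of ququupququpququupququp one by one yields up quq up quq quq u up quq up quq u up quq up quq quq u up quq up quq u; concatenated:

upququpquqququupququpququupququpquqququupququpququ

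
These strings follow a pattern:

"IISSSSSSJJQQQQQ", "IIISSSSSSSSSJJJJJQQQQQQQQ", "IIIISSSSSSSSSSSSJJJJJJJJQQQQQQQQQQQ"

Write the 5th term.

IIIIIISSSSSSSSSSSSSSSSSSJJJJJJJJJJJJJJQQQQQQQQQQQQQQQQQ

Each string has the form I^{n+1} S^{3n+3} J^{3n-1} Q^{3n+2} (n = 1, 2, …).
At n = 5 the blocks have lengths 6, 18, 14, 17.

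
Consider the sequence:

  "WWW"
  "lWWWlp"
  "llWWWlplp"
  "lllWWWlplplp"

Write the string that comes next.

Every step adds l to the front and lp to the end of the previous string.
So the next term is l·lllWWWlplplp·lp.

llllWWWlplplplp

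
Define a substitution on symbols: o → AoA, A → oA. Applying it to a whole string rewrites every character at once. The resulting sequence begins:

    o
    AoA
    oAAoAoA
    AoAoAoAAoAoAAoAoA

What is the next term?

oAAoAoAAoAoAAoAoAoAAoAoAAoAoAoAAoAoAAoAoA

φ(AoAoAoAAoAoAAoAoA) expands symbol-by-symbol to oA AoA oA AoA oA AoA oA oA AoA oA AoA oA oA AoA oA AoA oA; joining the 17 pieces gives the next term.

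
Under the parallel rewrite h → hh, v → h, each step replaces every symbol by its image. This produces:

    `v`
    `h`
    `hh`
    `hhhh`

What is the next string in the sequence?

hhhhhhhh

Expanding hhhh: h→hh, h→hh, h→hh, h→hh. Concatenated: hh hh hh hh.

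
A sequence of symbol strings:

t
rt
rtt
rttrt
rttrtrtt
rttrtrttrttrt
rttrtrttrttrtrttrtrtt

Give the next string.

rttrtrttrttrtrttrtrttrttrtrttrttrt

Each term (from the third on) is the previous term followed by the one before it: term 3 = rt·t = rtt.
The next term joins rttrtrttrttrtrttrtrtt and rttrtrttrttrt.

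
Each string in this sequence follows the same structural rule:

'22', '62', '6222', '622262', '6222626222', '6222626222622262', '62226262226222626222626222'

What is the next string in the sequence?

622262622262226262226262226222626222622262

From term 3 onward, concatenate the last term with the second-to-last: 62·22 = 6222, 6222·62 = 622262, …
The next term joins 62226262226222626222626222 and 6222626222622262.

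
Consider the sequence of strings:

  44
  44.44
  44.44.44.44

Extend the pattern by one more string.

Every step duplicates the string with '.' between the halves.
So the next term is two copies of 44.44.44.44 with '.' between the halves.

44.44.44.44.44.44.44.44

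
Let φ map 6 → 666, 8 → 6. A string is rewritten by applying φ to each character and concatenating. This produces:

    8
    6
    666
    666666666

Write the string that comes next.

666666666666666666666666666

Apply φ to 666666666 symbol by symbol: 6→666, 6→666, 6→666, 6→666, 6→666, 6→666, 6→666, 6→666, 6→666; joined: 666 666 666 666 666 666 666 666 666.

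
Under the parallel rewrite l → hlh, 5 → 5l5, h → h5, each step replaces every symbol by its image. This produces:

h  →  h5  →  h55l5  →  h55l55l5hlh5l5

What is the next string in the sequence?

h55l55l5hlh5l55l5hlh5l5h5hlhh55l5hlh5l5

Replace each of the 14 characters of h55l55l5hlh5l5 in place — h5 5l5 5l5 hlh 5l5 5l5 hlh 5l5 h5 hlh h5 5l5 hlh 5l5 — and concatenate.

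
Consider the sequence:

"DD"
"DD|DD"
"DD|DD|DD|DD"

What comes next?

s(k+1) = s(k)·|·s(k) — each term doubles the last with '|' between the halves.
So the next term is two copies of DD|DD|DD|DD with '|' between the halves.

DD|DD|DD|DD|DD|DD|DD|DD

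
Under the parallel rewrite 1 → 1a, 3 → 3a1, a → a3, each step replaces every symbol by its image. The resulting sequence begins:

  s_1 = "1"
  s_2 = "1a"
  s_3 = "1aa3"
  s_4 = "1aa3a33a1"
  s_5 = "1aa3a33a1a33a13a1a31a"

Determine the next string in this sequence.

1aa3a33a1a33a13a1a31aa33a13a1a31a3a1a31aa33a11aa3

Replace each of the 21 characters of 1aa3a33a1a33a13a1a31a in place — 1a a3 a3 3a1 a3 3a1 3a1 a3 1a a3 3a1 3a1 a3 1a 3a1 a3 1a a3 3a1 1a a3 — and concatenate.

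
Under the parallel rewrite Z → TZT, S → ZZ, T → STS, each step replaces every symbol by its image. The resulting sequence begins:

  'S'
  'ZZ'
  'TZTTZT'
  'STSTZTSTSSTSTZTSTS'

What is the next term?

ZZSTSZZSTSTZTSTSZZSTSZZZZSTSZZSTSTZTSTSZZSTSZZ

Applying the rule to each of the 18 symbols of STSTZTSTSSTSTZTSTS gives the pieces ZZ STS ZZ STS TZT STS ZZ STS ZZ ZZ STS ZZ STS TZT STS ZZ STS ZZ, which concatenate to the answer.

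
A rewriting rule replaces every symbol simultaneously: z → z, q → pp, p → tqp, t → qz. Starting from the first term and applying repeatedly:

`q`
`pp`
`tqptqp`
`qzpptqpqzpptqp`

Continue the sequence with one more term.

ppztqptqpqzpptqpppztqptqpqzpptqp

Replace each of the 14 characters of qzpptqpqzpptqp in place — pp z tqp tqp qz pp tqp pp z tqp tqp qz pp tqp — and concatenate.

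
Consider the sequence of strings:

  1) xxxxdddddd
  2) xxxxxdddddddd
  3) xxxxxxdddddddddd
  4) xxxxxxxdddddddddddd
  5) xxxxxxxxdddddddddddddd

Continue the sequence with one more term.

xxxxxxxxxdddddddddddddddd

Term n consists of n+1 x's, followed by 2n d's, where the shown terms are n = 3, 4, 5, 6, 7.
At n = 8 the blocks have lengths 9, 16.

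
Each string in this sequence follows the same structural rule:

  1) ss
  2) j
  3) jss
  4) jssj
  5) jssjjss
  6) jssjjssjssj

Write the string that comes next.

From term 3 onward, concatenate the last term with the second-to-last: j·ss = jss, jss·j = jssj, …
Continuing: jssjjssjssj · jssjjss gives term 7.

jssjjssjssjjssjjss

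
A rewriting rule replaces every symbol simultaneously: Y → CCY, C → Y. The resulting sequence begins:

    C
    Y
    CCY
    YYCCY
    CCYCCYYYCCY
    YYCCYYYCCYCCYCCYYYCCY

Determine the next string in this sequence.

Applying the rule to each of the 21 symbols of YYCCYYYCCYCCYCCYYYCCY gives the pieces CCY CCY Y Y CCY CCY CCY Y Y CCY Y Y CCY Y Y CCY CCY CCY Y Y CCY, which concatenate to the answer.

CCYCCYYYCCYCCYCCYYYCCYYYCCYYYCCYCCYCCYYYCCY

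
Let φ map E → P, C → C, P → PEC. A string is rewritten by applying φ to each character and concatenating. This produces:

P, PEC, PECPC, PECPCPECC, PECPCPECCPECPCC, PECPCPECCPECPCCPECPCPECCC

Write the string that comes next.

Replace each of the 25 characters of PECPCPECCPECPCCPECPCPECCC in place — PEC P C PEC C PEC P C C PEC P C PEC C C PEC P C PEC C PEC P C C C — and concatenate.

PECPCPECCPECPCCPECPCPECCCPECPCPECCPECPCCC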